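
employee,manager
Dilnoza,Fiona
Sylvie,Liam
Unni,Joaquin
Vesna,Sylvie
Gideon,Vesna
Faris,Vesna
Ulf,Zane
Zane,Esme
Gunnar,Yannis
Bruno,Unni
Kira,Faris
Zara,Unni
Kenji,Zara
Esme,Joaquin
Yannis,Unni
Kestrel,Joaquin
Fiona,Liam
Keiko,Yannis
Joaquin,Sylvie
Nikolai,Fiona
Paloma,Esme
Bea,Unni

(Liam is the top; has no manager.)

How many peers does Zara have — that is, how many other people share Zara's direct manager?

3

Zara reports to Unni. Unni's other direct reports are Yannis, Bruno, Bea — 3 peers.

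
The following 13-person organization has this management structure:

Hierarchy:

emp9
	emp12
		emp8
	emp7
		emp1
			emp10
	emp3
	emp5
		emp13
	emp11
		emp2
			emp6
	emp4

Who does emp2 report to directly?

emp2 reports directly to emp11.

emp11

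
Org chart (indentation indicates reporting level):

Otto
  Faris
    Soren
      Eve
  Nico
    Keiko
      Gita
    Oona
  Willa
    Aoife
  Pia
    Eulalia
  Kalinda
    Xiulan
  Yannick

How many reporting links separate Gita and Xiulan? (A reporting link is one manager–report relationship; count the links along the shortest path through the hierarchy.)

5

Gita is 3 levels below Otto, and Xiulan is 2 levels below Otto (their lowest common manager). The shortest path runs up from Gita to Otto and back down to Xiulan: 3 + 2 = 5 links.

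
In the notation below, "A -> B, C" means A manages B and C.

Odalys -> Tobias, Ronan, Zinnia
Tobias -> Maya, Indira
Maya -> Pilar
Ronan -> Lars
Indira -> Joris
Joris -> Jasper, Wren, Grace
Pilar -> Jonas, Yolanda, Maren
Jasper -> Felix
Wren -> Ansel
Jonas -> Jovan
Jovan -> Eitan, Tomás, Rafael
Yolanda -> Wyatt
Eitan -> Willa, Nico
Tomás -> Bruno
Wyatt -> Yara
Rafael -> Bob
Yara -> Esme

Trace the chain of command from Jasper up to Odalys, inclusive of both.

Jasper -> Joris -> Indira -> Tobias -> Odalys

Jasper reports to Joris. Joris reports to Indira. Indira reports to Tobias. Tobias reports to Odalys. Odalys is at the top.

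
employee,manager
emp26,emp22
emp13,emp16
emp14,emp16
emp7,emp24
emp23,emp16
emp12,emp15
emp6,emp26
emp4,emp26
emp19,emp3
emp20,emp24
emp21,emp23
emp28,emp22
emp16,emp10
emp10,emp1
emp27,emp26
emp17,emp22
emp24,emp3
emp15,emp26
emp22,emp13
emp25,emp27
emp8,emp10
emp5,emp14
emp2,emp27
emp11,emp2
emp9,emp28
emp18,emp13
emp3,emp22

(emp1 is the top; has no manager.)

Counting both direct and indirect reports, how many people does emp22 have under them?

17

emp22 directly manages emp26, emp3, emp17, emp28. Under emp26: emp15, emp12, emp27, emp25, emp2, emp11, emp4, emp6 (8). Under emp3: emp19, emp24, emp20, emp7 (4). emp17 has no reports. Under emp28: emp9 (1). So emp22's organization is 4 direct reports plus everyone under them: 9 + 5 + 1 + 2 = 17.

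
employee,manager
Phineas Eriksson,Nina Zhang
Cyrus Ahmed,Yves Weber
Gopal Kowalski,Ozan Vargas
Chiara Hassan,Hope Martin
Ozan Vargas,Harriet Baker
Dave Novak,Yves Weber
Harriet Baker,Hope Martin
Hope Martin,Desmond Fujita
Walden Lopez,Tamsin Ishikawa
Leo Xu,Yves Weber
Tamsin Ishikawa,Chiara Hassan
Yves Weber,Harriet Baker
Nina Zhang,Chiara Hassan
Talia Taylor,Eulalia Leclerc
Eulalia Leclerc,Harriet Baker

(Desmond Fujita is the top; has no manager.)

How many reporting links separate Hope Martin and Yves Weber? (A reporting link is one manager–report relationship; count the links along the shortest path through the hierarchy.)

Yves Weber is in Hope Martin's organization: the chain from Yves Weber up to Hope Martin is Yves Weber → Harriet Baker → Hope Martin, which is 2 links.

2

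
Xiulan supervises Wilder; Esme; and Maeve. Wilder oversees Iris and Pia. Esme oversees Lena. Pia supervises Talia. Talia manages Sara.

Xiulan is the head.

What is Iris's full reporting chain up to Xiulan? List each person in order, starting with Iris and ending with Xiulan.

Iris reports to Wilder. Wilder reports to Xiulan. Xiulan is at the top.

Iris -> Wilder -> Xiulan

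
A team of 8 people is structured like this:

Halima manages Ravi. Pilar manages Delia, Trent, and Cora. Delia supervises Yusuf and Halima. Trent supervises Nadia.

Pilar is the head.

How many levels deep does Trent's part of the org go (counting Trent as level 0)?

The longest chain under Trent runs Trent → Nadia, which is 1 level below Trent.

1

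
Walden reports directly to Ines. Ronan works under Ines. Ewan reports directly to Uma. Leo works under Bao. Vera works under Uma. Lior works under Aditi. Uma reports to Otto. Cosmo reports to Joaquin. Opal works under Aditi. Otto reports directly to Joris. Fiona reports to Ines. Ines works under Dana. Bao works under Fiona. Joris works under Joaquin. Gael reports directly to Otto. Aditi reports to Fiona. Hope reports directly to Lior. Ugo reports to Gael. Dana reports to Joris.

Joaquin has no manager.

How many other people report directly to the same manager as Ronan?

2

Ronan reports to Ines. Ines's other direct reports are Fiona, Walden — 2 peers.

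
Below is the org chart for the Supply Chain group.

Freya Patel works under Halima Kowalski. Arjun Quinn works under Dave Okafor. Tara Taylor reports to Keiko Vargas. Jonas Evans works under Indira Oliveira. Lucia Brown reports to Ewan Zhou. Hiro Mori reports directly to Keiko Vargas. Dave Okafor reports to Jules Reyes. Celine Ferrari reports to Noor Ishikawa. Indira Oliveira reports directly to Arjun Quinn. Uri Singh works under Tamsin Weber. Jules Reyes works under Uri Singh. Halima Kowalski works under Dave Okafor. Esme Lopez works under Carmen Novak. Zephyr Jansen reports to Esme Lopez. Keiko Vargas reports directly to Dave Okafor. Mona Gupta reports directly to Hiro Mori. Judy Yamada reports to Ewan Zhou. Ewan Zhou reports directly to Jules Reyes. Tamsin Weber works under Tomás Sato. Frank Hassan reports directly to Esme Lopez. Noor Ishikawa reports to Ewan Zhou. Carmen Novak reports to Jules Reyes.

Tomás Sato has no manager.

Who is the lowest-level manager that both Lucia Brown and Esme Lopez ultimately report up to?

Lucia Brown's chain of managers is Ewan Zhou, Jules Reyes, Uri Singh, Tamsin Weber, Tomás Sato. Esme Lopez's chain of managers is Carmen Novak, Jules Reyes, Uri Singh, Tamsin Weber, Tomás Sato. The first manager that appears in both chains is Jules Reyes.

Jules Reyes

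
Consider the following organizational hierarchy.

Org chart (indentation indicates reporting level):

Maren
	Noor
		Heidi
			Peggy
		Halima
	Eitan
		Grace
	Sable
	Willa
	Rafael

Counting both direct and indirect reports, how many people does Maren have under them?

9

Maren directly manages Noor, Eitan, Sable, Willa, Rafael. Under Noor: Halima, Heidi, Peggy (3). Under Eitan: Grace (1). Sable has no reports. Willa has no reports. Rafael has no reports. So Maren's organization is 5 direct reports plus everyone under them: 4 + 2 + 1 + 1 + 1 = 9.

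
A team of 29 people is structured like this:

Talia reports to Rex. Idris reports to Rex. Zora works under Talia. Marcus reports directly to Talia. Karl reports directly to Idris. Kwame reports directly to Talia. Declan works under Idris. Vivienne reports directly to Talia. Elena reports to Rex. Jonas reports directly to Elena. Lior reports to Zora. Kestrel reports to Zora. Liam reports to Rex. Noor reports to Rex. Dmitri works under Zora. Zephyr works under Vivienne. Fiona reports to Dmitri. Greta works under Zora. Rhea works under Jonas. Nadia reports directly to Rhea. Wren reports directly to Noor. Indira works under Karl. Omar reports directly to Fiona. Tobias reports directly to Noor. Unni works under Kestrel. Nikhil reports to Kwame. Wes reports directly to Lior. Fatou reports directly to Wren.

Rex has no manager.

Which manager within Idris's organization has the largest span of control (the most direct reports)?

Idris

Direct-report counts within Idris's organization: Idris has 2; Karl has 1. The largest is 2, held by Idris.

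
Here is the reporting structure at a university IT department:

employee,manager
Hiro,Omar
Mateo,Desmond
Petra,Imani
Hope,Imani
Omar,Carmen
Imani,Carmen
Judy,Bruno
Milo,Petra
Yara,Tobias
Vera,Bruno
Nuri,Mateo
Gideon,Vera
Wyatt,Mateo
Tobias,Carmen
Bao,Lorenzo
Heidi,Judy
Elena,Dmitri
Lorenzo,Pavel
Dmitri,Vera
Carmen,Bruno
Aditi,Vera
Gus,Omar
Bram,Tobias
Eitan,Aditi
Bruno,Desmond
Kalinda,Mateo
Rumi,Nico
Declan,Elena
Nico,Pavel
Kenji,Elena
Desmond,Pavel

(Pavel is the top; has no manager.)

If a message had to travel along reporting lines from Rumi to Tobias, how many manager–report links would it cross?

Rumi is 2 levels below Pavel, and Tobias is 4 levels below Pavel (their lowest common manager). The shortest path runs up from Rumi to Pavel and back down to Tobias: 2 + 4 = 6 links.

6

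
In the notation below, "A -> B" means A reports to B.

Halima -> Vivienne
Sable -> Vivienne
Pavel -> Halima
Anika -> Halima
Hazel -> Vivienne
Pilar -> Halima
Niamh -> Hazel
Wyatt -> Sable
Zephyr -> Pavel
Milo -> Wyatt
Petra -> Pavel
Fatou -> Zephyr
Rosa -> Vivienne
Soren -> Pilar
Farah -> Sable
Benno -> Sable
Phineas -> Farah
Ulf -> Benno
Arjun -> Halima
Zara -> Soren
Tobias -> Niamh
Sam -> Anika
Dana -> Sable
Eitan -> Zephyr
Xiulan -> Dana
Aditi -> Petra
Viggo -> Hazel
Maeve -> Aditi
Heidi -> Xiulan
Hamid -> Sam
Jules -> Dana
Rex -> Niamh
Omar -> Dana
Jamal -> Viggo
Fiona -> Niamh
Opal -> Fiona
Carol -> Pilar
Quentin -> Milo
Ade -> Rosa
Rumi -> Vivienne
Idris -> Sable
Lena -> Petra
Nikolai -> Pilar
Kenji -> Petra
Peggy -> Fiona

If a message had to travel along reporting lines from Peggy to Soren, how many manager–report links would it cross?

7

Peggy is 4 levels below Vivienne, and Soren is 3 levels below Vivienne (their lowest common manager). The shortest path runs up from Peggy to Vivienne and back down to Soren: 4 + 3 = 7 links.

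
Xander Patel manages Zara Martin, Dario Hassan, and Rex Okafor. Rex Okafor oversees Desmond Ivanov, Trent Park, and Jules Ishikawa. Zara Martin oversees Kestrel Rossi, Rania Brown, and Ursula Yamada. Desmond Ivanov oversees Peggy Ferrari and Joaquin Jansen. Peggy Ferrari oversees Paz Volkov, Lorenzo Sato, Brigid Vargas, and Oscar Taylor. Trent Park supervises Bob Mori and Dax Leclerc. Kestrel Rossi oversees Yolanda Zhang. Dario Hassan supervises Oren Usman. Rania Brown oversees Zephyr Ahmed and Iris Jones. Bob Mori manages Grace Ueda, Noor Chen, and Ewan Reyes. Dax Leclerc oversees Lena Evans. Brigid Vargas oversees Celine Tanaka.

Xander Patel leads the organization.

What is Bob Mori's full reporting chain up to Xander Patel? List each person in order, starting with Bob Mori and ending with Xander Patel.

Bob Mori -> Trent Park -> Rex Okafor -> Xander Patel

Bob Mori reports to Trent Park. Trent Park reports to Rex Okafor. Rex Okafor reports to Xander Patel. Xander Patel is at the top.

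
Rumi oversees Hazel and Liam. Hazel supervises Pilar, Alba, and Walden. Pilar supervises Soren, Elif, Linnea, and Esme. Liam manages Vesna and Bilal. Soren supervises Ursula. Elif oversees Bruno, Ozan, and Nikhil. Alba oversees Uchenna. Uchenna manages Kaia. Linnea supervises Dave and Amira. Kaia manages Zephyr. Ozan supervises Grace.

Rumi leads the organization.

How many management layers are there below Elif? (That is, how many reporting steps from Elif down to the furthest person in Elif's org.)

2

The longest chain under Elif runs Elif → Ozan → Grace, which is 2 levels below Elif.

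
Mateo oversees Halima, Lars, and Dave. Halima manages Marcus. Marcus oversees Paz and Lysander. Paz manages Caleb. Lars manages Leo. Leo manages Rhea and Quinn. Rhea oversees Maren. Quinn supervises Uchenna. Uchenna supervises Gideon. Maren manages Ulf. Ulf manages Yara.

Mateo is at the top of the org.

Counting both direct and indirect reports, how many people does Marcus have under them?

Marcus directly manages Paz, Lysander. Under Paz: Caleb (1). Lysander has no reports. So Marcus's organization is 2 direct reports plus everyone under them: 2 + 1 = 3.

3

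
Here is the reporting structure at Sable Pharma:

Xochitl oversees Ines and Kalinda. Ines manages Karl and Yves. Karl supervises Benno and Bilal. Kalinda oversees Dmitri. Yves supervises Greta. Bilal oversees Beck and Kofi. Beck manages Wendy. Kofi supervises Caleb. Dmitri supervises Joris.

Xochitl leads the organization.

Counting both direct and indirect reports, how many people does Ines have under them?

Ines directly manages Karl, Yves. Under Karl: Benno, Bilal, Kofi, Caleb, Beck, Wendy (6). Under Yves: Greta (1). So Ines's organization is 2 direct reports plus everyone under them: 7 + 2 = 9.

9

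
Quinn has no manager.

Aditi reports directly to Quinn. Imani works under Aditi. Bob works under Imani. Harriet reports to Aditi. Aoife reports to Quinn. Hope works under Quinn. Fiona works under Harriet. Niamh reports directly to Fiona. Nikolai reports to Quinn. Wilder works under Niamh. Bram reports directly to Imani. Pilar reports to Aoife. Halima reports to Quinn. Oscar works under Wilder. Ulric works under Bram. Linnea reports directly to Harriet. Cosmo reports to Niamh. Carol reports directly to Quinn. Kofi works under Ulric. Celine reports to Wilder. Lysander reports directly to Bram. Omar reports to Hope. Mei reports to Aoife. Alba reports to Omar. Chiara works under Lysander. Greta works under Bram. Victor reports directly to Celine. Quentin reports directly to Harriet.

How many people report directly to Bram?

3

Bram directly manages Ulric, Lysander, Greta. That is 3 direct reports.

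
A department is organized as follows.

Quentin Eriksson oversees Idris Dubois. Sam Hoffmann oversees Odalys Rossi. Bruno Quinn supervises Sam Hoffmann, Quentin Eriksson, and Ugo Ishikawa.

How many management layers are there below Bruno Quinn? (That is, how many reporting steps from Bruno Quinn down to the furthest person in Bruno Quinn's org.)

The longest chain under Bruno Quinn runs Bruno Quinn → Quentin Eriksson → Idris Dubois, which is 2 levels below Bruno Quinn.

2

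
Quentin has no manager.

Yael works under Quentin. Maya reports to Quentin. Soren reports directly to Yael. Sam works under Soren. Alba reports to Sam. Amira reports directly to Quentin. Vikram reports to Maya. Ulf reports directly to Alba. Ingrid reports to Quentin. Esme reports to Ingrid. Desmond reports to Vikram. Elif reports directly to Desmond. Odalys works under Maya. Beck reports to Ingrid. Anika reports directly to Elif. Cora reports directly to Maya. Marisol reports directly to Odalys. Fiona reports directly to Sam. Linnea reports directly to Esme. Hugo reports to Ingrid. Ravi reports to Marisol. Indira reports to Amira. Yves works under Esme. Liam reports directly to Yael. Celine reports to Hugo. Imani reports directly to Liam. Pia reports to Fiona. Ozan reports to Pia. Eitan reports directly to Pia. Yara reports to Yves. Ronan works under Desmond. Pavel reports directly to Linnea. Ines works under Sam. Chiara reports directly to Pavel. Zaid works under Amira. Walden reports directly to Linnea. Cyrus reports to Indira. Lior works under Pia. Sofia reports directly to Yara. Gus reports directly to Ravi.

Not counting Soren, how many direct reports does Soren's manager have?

1

Soren reports to Yael. Yael's other direct reports are Liam — 1 peer.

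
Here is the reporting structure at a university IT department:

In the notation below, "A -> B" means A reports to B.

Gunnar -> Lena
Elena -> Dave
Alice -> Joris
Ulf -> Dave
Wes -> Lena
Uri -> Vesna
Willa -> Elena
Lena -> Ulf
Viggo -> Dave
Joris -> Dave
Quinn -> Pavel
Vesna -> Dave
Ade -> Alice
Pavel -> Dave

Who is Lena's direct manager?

Ulf

Lena reports directly to Ulf.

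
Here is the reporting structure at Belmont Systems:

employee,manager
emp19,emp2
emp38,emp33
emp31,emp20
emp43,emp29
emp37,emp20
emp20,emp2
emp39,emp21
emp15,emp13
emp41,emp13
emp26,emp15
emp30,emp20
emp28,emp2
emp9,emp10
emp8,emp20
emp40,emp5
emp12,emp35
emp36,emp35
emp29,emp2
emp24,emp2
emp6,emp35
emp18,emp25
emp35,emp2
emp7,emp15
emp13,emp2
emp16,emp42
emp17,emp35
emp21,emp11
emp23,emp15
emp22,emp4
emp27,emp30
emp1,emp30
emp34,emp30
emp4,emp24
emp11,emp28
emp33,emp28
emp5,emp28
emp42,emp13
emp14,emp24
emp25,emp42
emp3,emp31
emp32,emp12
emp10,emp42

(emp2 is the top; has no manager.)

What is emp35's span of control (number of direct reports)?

4

emp35 directly manages emp6, emp12, emp17, emp36. That is 4 direct reports.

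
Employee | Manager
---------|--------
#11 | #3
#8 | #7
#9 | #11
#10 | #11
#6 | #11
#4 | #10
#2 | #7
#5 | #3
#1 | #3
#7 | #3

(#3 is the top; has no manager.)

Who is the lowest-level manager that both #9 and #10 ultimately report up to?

#9's chain of managers is #11, #3. #10's chain of managers is #11, #3. The first manager that appears in both chains is #11.

#11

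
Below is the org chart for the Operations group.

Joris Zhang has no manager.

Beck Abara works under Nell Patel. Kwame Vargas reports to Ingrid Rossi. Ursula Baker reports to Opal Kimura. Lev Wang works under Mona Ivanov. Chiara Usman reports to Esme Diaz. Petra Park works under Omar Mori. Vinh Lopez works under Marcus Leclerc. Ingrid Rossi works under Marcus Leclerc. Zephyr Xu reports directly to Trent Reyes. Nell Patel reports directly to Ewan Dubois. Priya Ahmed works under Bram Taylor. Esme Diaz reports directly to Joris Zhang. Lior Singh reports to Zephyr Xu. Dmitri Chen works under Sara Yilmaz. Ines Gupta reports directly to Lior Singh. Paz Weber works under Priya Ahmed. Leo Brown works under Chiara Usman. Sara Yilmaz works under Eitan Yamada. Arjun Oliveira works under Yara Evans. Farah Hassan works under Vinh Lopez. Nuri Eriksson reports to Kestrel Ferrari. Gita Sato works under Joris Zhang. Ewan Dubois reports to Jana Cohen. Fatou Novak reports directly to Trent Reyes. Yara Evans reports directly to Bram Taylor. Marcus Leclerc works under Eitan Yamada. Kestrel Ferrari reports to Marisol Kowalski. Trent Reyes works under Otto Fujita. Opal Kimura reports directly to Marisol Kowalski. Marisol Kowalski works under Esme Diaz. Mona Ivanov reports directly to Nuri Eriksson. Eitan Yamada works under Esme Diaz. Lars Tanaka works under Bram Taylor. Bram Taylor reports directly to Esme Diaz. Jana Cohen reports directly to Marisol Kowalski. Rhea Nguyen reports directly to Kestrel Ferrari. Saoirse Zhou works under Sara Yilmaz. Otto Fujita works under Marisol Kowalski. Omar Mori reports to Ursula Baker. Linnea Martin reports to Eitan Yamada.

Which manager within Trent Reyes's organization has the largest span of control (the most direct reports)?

Trent Reyes

Direct-report counts within Trent Reyes's organization: Trent Reyes has 2; Zephyr Xu has 1; Lior Singh has 1. The largest is 2, held by Trent Reyes.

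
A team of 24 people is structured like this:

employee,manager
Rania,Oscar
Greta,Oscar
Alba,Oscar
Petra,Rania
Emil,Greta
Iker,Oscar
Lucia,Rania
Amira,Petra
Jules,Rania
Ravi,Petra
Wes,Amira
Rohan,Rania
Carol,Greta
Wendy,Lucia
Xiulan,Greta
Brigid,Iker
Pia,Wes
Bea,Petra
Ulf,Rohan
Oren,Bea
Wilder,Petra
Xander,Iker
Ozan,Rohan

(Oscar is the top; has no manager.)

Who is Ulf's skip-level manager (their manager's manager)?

Rania

Ulf reports to Rohan, and Rohan reports to Rania. So Ulf's skip-level manager is Rania.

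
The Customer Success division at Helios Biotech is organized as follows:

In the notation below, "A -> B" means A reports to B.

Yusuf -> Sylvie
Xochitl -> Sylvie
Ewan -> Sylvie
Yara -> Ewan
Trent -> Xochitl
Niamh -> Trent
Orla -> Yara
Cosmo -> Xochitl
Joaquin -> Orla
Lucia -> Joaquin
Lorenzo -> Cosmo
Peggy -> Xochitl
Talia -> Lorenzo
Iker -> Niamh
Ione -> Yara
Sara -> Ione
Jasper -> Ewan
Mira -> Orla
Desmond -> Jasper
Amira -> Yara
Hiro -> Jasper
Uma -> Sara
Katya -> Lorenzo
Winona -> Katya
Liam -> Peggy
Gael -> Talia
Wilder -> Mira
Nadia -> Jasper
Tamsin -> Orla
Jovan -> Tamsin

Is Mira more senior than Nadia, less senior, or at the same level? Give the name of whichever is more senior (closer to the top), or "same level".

Nadia

Mira is 4 levels below Sylvie; Nadia is 3. Nadia is higher.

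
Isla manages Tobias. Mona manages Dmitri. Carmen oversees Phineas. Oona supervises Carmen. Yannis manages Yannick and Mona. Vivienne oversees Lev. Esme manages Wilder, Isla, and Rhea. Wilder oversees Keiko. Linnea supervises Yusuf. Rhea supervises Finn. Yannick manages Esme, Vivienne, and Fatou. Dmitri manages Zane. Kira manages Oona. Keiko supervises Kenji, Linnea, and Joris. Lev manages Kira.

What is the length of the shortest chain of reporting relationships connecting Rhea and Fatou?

Rhea is 2 levels below Yannick, and Fatou is 1 level below Yannick (their lowest common manager). The shortest path runs up from Rhea to Yannick and back down to Fatou: 2 + 1 = 3 links.

3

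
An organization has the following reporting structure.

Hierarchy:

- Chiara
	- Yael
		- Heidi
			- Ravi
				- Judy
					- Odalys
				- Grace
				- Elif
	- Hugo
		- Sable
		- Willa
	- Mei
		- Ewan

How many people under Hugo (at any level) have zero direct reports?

2

The people in Hugo's organization with no one reporting to them are Willa, Sable. That is 2.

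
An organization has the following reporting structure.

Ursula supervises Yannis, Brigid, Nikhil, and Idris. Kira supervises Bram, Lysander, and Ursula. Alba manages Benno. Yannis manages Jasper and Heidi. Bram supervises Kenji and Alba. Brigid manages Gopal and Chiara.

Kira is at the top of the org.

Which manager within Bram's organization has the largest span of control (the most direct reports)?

Bram

Direct-report counts within Bram's organization: Bram has 2; Alba has 1. The largest is 2, held by Bram.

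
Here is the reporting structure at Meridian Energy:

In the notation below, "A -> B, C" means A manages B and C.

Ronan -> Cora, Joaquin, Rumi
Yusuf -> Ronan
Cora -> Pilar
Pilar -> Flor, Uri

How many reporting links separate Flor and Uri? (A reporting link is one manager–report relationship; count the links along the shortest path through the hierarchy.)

Flor is 1 level below Pilar, and Uri is 1 level below Pilar (their lowest common manager). The shortest path runs up from Flor to Pilar and back down to Uri: 1 + 1 = 2 links.

2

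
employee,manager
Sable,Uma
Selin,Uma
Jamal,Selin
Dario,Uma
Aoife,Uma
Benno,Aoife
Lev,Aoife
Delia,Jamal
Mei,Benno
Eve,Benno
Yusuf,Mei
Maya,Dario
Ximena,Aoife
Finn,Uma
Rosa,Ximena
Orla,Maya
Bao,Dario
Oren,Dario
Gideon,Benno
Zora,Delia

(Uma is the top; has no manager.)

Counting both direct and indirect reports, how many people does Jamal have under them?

Jamal directly manages Delia. Under Delia: Zora (1). That's 2 in total.

2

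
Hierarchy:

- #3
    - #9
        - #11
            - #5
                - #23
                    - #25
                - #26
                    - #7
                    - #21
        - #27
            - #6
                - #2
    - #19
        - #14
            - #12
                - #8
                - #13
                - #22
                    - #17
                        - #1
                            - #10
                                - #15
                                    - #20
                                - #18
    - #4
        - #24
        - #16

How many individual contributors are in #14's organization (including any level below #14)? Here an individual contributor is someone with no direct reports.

The people in #14's organization with no one reporting to them are #18, #20, #13, #8. That is 4.

4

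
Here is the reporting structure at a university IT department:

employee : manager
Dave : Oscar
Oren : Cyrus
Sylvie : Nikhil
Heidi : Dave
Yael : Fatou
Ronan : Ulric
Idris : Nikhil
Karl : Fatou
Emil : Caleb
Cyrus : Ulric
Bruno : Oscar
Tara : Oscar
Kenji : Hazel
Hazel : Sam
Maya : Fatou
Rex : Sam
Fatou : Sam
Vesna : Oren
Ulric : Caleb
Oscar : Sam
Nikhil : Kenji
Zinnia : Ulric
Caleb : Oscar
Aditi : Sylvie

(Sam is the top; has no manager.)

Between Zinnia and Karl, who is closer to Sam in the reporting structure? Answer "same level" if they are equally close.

Karl

Zinnia is 4 levels below Sam; Karl is 2. Karl is higher.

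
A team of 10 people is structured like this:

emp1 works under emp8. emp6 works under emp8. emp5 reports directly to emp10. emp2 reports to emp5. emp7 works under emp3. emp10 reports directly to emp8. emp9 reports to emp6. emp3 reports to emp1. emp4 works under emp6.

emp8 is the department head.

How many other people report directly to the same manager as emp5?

0

emp5 reports to emp10, and emp10 has no other direct reports. emp5 has 0 peers.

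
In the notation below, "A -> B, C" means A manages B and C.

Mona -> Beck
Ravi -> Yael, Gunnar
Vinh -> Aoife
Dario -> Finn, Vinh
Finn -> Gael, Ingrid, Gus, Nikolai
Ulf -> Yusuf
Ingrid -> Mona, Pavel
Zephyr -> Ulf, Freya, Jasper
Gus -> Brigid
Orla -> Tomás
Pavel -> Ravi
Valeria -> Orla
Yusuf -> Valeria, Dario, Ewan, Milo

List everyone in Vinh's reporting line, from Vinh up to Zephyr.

Vinh -> Dario -> Yusuf -> Ulf -> Zephyr

Vinh reports to Dario. Dario reports to Yusuf. Yusuf reports to Ulf. Ulf reports to Zephyr. Zephyr is at the top.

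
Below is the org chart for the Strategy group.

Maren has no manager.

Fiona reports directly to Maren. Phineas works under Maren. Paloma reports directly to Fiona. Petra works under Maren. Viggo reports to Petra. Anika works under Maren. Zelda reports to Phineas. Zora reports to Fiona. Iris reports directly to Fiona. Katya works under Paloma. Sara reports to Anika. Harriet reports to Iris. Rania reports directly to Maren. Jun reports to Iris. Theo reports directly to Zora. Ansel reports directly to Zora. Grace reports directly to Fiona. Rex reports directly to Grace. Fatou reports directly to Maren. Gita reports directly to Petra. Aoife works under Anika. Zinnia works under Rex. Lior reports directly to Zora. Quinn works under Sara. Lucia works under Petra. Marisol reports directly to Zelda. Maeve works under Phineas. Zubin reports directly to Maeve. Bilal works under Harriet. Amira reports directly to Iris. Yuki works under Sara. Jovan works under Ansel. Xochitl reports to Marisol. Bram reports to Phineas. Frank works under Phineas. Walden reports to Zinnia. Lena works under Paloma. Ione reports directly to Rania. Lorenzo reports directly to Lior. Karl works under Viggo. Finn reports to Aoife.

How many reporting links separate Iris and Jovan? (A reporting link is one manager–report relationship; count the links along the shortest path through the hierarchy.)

4

Iris is 1 level below Fiona, and Jovan is 3 levels below Fiona (their lowest common manager). The shortest path runs up from Iris to Fiona and back down to Jovan: 1 + 3 = 4 links.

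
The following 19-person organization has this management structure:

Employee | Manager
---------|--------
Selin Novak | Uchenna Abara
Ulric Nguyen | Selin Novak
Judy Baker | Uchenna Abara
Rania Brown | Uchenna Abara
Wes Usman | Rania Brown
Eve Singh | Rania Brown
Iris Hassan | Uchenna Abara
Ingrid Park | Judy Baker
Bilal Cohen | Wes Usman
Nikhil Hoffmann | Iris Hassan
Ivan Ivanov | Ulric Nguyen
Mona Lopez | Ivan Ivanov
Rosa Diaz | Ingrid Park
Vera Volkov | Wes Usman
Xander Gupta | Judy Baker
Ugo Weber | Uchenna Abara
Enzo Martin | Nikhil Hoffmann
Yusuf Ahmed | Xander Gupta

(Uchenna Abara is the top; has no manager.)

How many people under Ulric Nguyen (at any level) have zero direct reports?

1

The only person in Ulric Nguyen's organization with no one reporting to them is Mona Lopez. That is 1.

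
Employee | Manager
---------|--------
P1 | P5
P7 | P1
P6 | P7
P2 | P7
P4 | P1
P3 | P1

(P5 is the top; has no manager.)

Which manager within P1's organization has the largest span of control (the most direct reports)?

Direct-report counts within P1's organization: P1 has 3; P7 has 2. The largest is 3, held by P1.

P1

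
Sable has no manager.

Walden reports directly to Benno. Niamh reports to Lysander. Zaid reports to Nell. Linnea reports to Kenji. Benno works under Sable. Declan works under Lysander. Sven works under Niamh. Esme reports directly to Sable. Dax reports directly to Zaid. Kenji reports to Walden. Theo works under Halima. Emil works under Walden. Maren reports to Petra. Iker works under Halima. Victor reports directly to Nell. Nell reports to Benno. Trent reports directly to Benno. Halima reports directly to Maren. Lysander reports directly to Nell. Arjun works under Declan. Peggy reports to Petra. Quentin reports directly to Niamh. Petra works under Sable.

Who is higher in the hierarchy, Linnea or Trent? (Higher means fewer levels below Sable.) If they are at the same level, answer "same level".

Linnea is 4 levels below Sable; Trent is 2. Trent is higher.

Trent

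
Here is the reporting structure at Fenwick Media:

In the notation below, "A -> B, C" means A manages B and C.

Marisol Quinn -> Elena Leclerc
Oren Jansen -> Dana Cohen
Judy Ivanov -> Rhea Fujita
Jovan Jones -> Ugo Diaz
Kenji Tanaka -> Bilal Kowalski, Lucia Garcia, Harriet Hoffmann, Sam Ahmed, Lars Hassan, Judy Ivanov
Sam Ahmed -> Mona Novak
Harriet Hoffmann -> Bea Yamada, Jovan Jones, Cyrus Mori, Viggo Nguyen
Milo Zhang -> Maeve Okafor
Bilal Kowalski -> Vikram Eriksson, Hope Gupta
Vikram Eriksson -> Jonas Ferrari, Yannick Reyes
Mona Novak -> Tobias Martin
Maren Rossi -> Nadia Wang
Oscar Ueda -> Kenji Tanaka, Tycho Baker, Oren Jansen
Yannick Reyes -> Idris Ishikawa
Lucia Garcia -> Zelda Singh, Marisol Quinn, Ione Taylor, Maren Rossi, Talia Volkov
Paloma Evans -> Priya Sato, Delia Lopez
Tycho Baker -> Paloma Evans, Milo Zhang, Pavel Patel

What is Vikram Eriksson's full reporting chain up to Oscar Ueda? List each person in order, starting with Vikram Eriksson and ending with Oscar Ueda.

Vikram Eriksson reports to Bilal Kowalski. Bilal Kowalski reports to Kenji Tanaka. Kenji Tanaka reports to Oscar Ueda. Oscar Ueda is at the top.

Vikram Eriksson -> Bilal Kowalski -> Kenji Tanaka -> Oscar Ueda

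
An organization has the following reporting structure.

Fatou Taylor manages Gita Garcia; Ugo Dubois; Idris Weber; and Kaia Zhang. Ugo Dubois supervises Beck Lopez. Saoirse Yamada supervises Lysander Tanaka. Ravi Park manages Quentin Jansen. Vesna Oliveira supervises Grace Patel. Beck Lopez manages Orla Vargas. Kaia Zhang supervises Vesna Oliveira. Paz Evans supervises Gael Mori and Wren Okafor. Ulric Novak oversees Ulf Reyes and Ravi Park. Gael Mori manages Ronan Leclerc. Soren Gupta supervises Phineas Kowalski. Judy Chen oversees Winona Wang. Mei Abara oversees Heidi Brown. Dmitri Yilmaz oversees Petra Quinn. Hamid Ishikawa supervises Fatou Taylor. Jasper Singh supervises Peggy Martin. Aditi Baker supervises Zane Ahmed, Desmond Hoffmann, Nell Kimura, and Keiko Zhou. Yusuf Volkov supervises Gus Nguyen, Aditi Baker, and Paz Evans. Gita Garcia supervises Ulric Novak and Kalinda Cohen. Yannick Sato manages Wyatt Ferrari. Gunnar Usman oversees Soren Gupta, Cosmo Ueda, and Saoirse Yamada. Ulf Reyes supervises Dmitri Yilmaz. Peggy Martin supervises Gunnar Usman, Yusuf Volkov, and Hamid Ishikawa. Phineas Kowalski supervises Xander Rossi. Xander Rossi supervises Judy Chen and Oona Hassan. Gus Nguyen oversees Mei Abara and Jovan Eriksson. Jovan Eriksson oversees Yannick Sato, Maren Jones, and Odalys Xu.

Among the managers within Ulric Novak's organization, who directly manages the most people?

Direct-report counts within Ulric Novak's organization: Ulric Novak has 2; Ravi Park has 1; Ulf Reyes has 1; Dmitri Yilmaz has 1. The largest is 2, held by Ulric Novak.

Ulric Novak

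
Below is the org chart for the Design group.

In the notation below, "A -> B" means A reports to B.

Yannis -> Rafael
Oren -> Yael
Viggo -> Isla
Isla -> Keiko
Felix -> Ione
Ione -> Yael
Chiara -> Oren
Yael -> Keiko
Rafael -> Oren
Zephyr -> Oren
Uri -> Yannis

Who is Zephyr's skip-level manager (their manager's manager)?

Yael

Zephyr reports to Oren, and Oren reports to Yael. So Zephyr's skip-level manager is Yael.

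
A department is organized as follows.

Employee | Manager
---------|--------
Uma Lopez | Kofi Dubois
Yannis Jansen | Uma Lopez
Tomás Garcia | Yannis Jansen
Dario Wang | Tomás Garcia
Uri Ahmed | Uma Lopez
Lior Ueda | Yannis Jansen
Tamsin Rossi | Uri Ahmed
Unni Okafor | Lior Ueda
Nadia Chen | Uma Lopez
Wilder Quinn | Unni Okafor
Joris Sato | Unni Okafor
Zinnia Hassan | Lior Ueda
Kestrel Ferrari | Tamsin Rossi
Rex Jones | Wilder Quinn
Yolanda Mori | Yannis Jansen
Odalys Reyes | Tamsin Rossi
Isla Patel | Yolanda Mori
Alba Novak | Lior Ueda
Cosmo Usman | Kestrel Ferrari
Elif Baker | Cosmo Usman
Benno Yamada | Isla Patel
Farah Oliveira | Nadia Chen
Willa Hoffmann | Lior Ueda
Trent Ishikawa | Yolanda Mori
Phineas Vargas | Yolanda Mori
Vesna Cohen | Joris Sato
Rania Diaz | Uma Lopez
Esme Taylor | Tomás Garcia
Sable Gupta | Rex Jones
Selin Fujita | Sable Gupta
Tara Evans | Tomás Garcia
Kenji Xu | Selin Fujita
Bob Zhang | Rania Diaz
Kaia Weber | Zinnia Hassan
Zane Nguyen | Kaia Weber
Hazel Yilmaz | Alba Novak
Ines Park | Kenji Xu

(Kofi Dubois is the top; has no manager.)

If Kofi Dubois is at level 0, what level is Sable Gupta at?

7

Chain from Sable Gupta up to Kofi Dubois: Sable Gupta → Rex Jones → Wilder Quinn → Unni Okafor → Lior Ueda → Yannis Jansen → Uma Lopez → Kofi Dubois. That is 7 steps up, so Sable Gupta is 7 levels below Kofi Dubois.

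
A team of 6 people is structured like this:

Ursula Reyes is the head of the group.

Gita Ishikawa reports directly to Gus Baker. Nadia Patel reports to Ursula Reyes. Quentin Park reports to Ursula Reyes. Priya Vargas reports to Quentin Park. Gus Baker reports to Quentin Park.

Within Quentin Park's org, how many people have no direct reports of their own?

The people in Quentin Park's organization with no one reporting to them are Priya Vargas, Gita Ishikawa. That is 2.

2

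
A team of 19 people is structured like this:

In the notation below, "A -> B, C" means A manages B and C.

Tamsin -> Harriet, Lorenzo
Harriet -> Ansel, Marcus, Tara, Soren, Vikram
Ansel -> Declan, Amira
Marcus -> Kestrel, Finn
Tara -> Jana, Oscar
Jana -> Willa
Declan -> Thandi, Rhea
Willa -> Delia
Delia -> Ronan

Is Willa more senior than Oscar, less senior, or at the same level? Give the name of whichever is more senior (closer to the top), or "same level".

Willa is 4 levels below Tamsin; Oscar is 3. Oscar is higher.

Oscar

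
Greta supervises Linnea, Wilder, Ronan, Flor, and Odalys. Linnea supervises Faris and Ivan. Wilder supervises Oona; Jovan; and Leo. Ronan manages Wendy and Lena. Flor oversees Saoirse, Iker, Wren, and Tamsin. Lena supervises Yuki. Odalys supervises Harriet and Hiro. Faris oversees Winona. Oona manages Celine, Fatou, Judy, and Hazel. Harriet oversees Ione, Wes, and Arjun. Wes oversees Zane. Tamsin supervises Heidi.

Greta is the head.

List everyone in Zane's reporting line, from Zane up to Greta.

Zane -> Wes -> Harriet -> Odalys -> Greta

Zane reports to Wes. Wes reports to Harriet. Harriet reports to Odalys. Odalys reports to Greta. Greta is at the top.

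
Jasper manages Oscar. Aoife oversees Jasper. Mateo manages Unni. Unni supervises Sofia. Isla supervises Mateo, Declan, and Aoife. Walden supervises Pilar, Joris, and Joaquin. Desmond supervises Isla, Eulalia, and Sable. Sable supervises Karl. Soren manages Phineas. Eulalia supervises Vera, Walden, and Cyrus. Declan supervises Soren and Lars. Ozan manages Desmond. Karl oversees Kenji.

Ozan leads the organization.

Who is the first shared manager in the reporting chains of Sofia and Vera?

Sofia's chain of managers is Unni, Mateo, Isla, Desmond, Ozan. Vera's chain of managers is Eulalia, Desmond, Ozan. The first manager that appears in both chains is Desmond.

Desmond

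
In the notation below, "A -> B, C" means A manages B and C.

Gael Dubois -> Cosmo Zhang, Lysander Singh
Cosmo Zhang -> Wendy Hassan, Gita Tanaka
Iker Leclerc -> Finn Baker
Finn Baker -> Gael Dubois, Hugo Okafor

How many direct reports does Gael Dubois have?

2

Gael Dubois directly manages Cosmo Zhang, Lysander Singh. That is 2 direct reports.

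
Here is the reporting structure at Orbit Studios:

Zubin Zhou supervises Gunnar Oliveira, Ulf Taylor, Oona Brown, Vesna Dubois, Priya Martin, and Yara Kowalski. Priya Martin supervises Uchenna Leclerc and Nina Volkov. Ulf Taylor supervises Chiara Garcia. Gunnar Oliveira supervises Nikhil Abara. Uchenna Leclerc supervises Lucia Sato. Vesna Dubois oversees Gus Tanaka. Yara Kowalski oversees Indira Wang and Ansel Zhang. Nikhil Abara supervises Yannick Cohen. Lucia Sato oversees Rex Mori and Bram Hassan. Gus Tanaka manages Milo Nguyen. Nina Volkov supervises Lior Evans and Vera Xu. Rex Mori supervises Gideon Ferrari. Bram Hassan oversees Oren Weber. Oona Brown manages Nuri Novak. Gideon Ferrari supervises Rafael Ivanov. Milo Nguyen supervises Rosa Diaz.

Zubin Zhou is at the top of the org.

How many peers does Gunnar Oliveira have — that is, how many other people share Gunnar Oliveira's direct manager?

Gunnar Oliveira reports to Zubin Zhou. Zubin Zhou's other direct reports are Priya Martin, Ulf Taylor, Vesna Dubois, Yara Kowalski, Oona Brown — 5 peers.

5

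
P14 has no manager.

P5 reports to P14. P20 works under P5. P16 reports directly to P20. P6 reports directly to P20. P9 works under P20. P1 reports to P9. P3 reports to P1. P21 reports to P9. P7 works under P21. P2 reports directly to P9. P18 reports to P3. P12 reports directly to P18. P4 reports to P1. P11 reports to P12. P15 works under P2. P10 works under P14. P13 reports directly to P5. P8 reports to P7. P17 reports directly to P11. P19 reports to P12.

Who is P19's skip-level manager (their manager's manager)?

P18

P19 reports to P12, and P12 reports to P18. So P19's skip-level manager is P18.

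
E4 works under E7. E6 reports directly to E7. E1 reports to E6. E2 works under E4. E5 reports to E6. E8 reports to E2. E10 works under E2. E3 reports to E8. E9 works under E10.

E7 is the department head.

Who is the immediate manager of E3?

E8

E3 reports directly to E8.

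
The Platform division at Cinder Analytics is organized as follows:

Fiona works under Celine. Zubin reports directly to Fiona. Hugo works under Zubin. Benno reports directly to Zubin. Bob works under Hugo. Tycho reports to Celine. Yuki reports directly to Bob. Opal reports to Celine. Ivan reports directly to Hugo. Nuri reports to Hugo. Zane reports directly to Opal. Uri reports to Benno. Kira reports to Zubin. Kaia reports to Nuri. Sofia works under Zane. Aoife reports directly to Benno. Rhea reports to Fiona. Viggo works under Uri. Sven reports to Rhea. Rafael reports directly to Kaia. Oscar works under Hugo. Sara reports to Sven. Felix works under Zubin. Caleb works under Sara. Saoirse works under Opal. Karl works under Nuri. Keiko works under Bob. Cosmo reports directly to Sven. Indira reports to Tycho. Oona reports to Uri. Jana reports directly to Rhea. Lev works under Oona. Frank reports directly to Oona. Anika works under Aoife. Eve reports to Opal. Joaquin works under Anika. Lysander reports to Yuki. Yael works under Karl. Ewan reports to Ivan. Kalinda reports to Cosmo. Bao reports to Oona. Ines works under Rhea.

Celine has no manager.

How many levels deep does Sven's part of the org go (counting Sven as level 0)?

2

The longest chain under Sven runs Sven → Cosmo → Kalinda, which is 2 levels below Sven.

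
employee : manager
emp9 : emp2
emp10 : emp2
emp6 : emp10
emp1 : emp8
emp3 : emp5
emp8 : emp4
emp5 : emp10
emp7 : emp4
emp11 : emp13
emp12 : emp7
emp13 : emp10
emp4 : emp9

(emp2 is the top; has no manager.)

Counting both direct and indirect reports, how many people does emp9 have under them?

emp9 directly manages emp4. Under emp4: emp8, emp1, emp7, emp12 (4). That's 5 in total.

5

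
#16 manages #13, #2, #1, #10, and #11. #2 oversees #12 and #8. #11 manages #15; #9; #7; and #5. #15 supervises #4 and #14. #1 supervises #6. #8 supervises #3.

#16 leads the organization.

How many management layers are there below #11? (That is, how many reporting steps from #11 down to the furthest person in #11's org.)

The longest chain under #11 runs #11 → #15 → #14, which is 2 levels below #11.

2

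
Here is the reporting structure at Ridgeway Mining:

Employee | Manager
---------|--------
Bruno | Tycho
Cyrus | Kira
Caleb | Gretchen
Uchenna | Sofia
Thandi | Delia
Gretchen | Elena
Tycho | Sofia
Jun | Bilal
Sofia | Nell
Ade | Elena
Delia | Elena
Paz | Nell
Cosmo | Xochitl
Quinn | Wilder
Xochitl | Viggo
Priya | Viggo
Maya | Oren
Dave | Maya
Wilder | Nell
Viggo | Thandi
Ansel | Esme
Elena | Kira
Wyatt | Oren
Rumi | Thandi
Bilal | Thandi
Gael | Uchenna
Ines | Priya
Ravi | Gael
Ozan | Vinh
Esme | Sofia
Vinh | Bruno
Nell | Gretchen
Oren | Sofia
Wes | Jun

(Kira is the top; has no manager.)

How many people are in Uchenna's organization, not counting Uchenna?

Uchenna directly manages Gael. Under Gael: Ravi (1). That's 2 in total.

2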